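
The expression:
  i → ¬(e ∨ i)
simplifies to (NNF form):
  ¬i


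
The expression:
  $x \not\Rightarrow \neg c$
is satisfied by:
  {c: True, x: True}


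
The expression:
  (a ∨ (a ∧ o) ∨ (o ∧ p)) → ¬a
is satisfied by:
  {a: False}


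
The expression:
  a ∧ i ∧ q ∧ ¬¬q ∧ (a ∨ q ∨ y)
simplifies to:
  a ∧ i ∧ q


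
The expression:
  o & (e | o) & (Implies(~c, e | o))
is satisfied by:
  {o: True}


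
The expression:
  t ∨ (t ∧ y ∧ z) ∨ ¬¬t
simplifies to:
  t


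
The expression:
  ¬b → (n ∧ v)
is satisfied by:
  {b: True, v: True, n: True}
  {b: True, v: True, n: False}
  {b: True, n: True, v: False}
  {b: True, n: False, v: False}
  {v: True, n: True, b: False}


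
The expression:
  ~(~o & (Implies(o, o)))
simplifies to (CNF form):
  o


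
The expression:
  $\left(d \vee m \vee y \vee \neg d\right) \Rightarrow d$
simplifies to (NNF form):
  $d$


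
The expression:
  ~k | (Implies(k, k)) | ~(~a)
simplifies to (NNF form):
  True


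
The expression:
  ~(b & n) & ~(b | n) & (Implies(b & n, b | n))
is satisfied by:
  {n: False, b: False}


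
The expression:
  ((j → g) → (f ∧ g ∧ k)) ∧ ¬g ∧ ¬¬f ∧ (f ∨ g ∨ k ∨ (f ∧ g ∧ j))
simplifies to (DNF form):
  f ∧ j ∧ ¬g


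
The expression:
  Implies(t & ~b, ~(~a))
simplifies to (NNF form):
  a | b | ~t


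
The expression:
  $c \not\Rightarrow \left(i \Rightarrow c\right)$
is never true.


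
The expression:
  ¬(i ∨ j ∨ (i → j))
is never true.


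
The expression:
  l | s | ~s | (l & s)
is always true.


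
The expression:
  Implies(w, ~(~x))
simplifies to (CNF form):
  x | ~w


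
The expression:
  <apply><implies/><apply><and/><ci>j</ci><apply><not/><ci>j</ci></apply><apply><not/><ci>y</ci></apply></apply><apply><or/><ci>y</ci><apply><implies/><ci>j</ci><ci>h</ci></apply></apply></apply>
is always true.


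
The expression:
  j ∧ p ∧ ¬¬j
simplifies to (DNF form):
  j ∧ p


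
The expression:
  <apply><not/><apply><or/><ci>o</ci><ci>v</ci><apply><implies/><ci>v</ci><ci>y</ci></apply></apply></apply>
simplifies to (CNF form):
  <false/>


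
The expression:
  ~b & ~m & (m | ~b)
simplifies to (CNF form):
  ~b & ~m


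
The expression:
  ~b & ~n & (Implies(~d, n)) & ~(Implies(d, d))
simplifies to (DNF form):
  False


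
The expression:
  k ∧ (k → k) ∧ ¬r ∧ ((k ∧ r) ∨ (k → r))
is never true.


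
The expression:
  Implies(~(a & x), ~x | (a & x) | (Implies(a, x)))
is always true.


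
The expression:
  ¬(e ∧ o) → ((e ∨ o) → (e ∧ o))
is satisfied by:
  {o: False, e: False}
  {e: True, o: True}


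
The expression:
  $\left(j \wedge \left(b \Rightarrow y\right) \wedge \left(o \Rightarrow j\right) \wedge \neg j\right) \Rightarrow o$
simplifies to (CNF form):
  $\text{True}$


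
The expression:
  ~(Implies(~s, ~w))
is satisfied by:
  {w: True, s: False}


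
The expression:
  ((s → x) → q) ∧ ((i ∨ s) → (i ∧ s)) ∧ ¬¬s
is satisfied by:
  {q: True, i: True, s: True, x: False}
  {i: True, s: True, q: False, x: False}
  {x: True, q: True, i: True, s: True}


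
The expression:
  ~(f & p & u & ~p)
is always true.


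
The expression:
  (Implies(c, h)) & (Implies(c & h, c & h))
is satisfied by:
  {h: True, c: False}
  {c: False, h: False}
  {c: True, h: True}


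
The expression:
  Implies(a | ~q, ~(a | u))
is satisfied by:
  {q: True, u: False, a: False}
  {u: False, a: False, q: False}
  {q: True, u: True, a: False}


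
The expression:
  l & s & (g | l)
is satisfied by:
  {s: True, l: True}


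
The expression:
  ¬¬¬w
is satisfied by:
  {w: False}


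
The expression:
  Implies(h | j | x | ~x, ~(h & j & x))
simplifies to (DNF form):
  ~h | ~j | ~x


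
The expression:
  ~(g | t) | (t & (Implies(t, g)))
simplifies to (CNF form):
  (g | ~g) & (g | ~t) & (t | ~g) & (t | ~t)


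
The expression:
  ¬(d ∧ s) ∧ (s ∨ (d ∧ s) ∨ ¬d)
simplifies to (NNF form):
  ¬d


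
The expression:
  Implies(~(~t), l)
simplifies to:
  l | ~t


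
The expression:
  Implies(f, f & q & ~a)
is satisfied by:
  {q: True, f: False, a: False}
  {q: False, f: False, a: False}
  {a: True, q: True, f: False}
  {a: True, q: False, f: False}
  {f: True, q: True, a: False}


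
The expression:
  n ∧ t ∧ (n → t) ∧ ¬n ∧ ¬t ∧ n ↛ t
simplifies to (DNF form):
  False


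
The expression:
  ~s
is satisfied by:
  {s: False}


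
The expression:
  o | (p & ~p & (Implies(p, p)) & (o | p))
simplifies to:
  o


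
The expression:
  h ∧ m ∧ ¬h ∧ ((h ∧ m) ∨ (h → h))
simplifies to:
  False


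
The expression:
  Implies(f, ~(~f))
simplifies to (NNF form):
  True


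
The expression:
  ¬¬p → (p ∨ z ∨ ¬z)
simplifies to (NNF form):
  True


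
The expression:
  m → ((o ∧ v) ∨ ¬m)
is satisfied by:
  {v: True, o: True, m: False}
  {v: True, o: False, m: False}
  {o: True, v: False, m: False}
  {v: False, o: False, m: False}
  {v: True, m: True, o: True}


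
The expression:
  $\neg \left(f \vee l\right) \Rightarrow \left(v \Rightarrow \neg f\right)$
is always true.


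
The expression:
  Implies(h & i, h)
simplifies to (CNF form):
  True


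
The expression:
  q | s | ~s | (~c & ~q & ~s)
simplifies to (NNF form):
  True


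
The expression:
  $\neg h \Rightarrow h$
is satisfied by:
  {h: True}


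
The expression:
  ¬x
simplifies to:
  ¬x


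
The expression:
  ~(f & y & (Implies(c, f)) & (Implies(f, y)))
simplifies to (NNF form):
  ~f | ~y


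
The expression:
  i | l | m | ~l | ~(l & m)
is always true.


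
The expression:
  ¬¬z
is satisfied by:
  {z: True}


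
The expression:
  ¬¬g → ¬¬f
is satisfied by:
  {f: True, g: False}
  {g: False, f: False}
  {g: True, f: True}


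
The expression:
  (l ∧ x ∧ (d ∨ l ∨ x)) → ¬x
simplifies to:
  ¬l ∨ ¬x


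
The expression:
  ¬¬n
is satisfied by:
  {n: True}


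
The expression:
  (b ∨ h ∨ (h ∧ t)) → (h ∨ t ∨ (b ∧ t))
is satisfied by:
  {t: True, h: True, b: False}
  {t: True, h: False, b: False}
  {h: True, t: False, b: False}
  {t: False, h: False, b: False}
  {b: True, t: True, h: True}
  {b: True, t: True, h: False}
  {b: True, h: True, t: False}


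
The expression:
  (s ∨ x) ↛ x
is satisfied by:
  {s: True, x: False}


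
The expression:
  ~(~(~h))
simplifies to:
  ~h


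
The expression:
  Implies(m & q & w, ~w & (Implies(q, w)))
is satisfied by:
  {w: False, m: False, q: False}
  {q: True, w: False, m: False}
  {m: True, w: False, q: False}
  {q: True, m: True, w: False}
  {w: True, q: False, m: False}
  {q: True, w: True, m: False}
  {m: True, w: True, q: False}


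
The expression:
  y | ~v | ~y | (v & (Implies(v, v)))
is always true.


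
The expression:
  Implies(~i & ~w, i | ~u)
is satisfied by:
  {i: True, w: True, u: False}
  {i: True, u: False, w: False}
  {w: True, u: False, i: False}
  {w: False, u: False, i: False}
  {i: True, w: True, u: True}
  {i: True, u: True, w: False}
  {w: True, u: True, i: False}


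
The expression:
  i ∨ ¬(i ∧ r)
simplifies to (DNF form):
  True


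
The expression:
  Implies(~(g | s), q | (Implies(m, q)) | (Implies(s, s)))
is always true.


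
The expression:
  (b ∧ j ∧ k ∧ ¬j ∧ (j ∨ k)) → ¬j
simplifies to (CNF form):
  True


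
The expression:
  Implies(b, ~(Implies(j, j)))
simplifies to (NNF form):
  ~b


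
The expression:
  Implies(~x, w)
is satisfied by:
  {x: True, w: True}
  {x: True, w: False}
  {w: True, x: False}


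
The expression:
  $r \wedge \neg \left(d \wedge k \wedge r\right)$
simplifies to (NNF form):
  $r \wedge \left(\neg d \vee \neg k\right)$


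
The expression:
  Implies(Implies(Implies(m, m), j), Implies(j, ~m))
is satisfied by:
  {m: False, j: False}
  {j: True, m: False}
  {m: True, j: False}


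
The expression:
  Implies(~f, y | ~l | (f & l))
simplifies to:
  f | y | ~l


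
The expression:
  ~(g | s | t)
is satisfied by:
  {g: False, t: False, s: False}


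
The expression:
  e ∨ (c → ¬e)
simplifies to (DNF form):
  True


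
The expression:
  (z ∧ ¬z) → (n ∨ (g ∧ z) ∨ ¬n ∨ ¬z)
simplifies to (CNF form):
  True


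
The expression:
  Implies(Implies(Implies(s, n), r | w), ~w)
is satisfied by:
  {w: False}


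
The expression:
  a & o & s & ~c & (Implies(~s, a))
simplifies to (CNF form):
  a & o & s & ~c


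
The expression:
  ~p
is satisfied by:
  {p: False}


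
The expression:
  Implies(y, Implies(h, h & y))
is always true.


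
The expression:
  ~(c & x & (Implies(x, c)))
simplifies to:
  ~c | ~x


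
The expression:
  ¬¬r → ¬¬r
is always true.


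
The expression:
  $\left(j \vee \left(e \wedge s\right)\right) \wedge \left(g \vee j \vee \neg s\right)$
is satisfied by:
  {e: True, j: True, g: True, s: True}
  {e: True, j: True, g: True, s: False}
  {e: True, j: True, s: True, g: False}
  {e: True, j: True, s: False, g: False}
  {j: True, g: True, s: True, e: False}
  {j: True, g: True, s: False, e: False}
  {j: True, g: False, s: True, e: False}
  {j: True, g: False, s: False, e: False}
  {e: True, g: True, s: True, j: False}


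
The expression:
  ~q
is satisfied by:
  {q: False}


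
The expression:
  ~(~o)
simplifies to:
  o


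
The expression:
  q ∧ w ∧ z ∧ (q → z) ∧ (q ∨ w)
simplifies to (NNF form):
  q ∧ w ∧ z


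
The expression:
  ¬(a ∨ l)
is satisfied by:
  {l: False, a: False}


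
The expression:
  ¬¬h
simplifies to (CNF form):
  h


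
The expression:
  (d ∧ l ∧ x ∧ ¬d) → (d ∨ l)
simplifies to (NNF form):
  True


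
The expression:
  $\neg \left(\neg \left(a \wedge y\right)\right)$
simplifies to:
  $a \wedge y$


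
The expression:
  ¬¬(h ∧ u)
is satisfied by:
  {h: True, u: True}


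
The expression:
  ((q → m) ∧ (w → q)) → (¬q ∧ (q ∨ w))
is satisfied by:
  {w: True, m: False, q: False}
  {q: True, w: True, m: False}
  {q: True, w: False, m: False}
  {m: True, w: True, q: False}


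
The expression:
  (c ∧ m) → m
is always true.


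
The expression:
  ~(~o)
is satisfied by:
  {o: True}


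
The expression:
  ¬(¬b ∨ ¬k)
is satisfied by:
  {b: True, k: True}


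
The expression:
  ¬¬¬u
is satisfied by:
  {u: False}


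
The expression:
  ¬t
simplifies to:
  ¬t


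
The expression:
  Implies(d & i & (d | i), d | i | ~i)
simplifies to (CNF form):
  True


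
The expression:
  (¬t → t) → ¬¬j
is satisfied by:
  {j: True, t: False}
  {t: False, j: False}
  {t: True, j: True}


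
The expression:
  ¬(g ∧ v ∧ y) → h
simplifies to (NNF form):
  h ∨ (g ∧ v ∧ y)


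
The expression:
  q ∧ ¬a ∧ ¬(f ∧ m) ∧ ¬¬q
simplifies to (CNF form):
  q ∧ ¬a ∧ (¬f ∨ ¬m)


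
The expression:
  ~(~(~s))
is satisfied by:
  {s: False}


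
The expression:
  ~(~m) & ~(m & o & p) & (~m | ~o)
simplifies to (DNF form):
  m & ~o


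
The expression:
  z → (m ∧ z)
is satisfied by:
  {m: True, z: False}
  {z: False, m: False}
  {z: True, m: True}


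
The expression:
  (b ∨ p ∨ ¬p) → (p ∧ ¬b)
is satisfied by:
  {p: True, b: False}


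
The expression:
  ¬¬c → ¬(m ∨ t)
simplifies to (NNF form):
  (¬m ∧ ¬t) ∨ ¬c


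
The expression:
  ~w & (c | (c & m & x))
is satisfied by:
  {c: True, w: False}


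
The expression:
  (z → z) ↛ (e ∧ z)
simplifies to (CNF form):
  ¬e ∨ ¬z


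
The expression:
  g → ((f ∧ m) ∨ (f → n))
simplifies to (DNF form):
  m ∨ n ∨ ¬f ∨ ¬g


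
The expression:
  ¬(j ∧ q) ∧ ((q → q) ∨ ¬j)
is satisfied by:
  {q: False, j: False}
  {j: True, q: False}
  {q: True, j: False}


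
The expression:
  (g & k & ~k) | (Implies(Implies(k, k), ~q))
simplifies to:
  ~q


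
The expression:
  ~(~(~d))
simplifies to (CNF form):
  ~d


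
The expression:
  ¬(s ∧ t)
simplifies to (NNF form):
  ¬s ∨ ¬t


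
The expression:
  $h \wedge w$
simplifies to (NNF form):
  $h \wedge w$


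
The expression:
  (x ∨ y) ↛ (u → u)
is never true.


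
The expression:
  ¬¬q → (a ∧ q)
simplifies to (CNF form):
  a ∨ ¬q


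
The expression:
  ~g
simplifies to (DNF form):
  ~g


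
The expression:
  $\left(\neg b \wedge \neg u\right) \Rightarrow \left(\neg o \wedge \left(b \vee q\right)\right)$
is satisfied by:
  {b: True, u: True, q: True, o: False}
  {b: True, u: True, q: False, o: False}
  {b: True, o: True, u: True, q: True}
  {b: True, o: True, u: True, q: False}
  {b: True, q: True, u: False, o: False}
  {b: True, q: False, u: False, o: False}
  {b: True, o: True, q: True, u: False}
  {b: True, o: True, q: False, u: False}
  {u: True, q: True, b: False, o: False}
  {u: True, b: False, q: False, o: False}
  {o: True, u: True, q: True, b: False}
  {o: True, u: True, b: False, q: False}
  {q: True, b: False, u: False, o: False}


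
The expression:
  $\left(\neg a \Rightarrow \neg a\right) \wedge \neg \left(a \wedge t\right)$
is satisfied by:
  {t: False, a: False}
  {a: True, t: False}
  {t: True, a: False}


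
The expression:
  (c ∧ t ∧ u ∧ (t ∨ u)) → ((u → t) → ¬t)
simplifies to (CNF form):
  ¬c ∨ ¬t ∨ ¬u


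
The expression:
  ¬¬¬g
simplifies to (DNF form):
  ¬g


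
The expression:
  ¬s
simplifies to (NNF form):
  ¬s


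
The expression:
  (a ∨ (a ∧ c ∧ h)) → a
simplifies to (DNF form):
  True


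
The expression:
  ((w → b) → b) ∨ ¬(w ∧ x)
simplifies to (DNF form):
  True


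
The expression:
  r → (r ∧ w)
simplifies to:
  w ∨ ¬r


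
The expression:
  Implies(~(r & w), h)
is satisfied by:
  {h: True, w: True, r: True}
  {h: True, w: True, r: False}
  {h: True, r: True, w: False}
  {h: True, r: False, w: False}
  {w: True, r: True, h: False}


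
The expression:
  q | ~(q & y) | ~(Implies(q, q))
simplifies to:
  True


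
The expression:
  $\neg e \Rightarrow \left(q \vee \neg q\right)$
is always true.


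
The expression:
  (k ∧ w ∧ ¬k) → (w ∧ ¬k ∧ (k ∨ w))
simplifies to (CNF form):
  True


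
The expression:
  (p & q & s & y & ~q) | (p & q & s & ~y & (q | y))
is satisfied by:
  {p: True, s: True, q: True, y: False}


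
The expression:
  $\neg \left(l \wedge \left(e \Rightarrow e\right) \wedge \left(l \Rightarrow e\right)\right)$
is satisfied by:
  {l: False, e: False}
  {e: True, l: False}
  {l: True, e: False}


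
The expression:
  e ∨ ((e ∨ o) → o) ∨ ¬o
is always true.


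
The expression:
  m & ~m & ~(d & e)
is never true.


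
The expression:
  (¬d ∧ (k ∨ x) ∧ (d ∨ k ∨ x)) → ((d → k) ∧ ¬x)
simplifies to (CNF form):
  d ∨ ¬x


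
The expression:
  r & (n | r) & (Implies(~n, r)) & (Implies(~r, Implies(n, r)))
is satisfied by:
  {r: True}


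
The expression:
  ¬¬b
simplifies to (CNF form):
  b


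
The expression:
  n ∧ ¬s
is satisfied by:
  {n: True, s: False}


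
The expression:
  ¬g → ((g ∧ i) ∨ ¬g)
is always true.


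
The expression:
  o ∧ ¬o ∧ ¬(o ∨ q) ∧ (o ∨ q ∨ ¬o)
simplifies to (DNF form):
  False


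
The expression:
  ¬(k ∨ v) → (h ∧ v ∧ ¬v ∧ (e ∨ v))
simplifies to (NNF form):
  k ∨ v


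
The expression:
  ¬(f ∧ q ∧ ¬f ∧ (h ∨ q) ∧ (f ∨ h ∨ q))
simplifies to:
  True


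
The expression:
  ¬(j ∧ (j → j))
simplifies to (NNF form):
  ¬j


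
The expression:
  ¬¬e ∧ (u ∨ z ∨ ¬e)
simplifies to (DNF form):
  (e ∧ u) ∨ (e ∧ z)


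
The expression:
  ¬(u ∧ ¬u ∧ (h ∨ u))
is always true.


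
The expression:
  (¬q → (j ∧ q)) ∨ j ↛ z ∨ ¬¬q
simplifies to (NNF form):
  q ∨ (j ∧ ¬z)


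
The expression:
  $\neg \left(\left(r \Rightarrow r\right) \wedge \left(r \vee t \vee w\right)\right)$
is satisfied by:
  {r: False, t: False, w: False}


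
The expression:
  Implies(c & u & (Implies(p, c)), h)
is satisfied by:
  {h: True, u: False, c: False}
  {u: False, c: False, h: False}
  {h: True, c: True, u: False}
  {c: True, u: False, h: False}
  {h: True, u: True, c: False}
  {u: True, h: False, c: False}
  {h: True, c: True, u: True}


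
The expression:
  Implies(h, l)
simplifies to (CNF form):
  l | ~h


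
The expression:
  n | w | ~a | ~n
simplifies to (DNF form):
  True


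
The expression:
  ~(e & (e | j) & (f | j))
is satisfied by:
  {f: False, e: False, j: False}
  {j: True, f: False, e: False}
  {f: True, j: False, e: False}
  {j: True, f: True, e: False}
  {e: True, j: False, f: False}


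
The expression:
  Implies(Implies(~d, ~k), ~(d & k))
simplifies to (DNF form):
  ~d | ~k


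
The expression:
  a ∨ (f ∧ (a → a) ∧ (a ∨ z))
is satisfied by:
  {a: True, z: True, f: True}
  {a: True, z: True, f: False}
  {a: True, f: True, z: False}
  {a: True, f: False, z: False}
  {z: True, f: True, a: False}


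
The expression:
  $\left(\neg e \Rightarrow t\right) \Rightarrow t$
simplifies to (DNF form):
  $t \vee \neg e$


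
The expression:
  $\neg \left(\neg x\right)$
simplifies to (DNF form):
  $x$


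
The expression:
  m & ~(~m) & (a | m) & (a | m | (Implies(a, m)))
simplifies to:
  m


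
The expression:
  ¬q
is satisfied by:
  {q: False}


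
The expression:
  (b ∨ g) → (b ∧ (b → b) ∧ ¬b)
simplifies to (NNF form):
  ¬b ∧ ¬g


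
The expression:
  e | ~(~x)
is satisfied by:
  {x: True, e: True}
  {x: True, e: False}
  {e: True, x: False}


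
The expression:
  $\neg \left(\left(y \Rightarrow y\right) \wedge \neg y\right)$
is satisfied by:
  {y: True}


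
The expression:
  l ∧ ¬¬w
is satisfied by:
  {w: True, l: True}


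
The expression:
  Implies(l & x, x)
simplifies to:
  True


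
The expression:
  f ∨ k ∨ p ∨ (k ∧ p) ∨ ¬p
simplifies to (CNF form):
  True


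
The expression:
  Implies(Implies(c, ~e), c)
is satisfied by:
  {c: True}


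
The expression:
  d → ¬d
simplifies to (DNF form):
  ¬d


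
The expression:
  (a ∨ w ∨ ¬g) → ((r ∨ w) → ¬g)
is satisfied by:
  {a: False, w: False, g: False, r: False}
  {r: True, a: False, w: False, g: False}
  {a: True, r: False, w: False, g: False}
  {r: True, a: True, w: False, g: False}
  {w: True, r: False, a: False, g: False}
  {r: True, w: True, a: False, g: False}
  {w: True, a: True, r: False, g: False}
  {r: True, w: True, a: True, g: False}
  {g: True, r: False, a: False, w: False}
  {g: True, r: True, a: False, w: False}
  {g: True, a: True, r: False, w: False}


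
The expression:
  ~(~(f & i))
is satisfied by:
  {i: True, f: True}


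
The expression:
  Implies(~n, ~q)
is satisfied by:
  {n: True, q: False}
  {q: False, n: False}
  {q: True, n: True}


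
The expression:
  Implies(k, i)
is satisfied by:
  {i: True, k: False}
  {k: False, i: False}
  {k: True, i: True}


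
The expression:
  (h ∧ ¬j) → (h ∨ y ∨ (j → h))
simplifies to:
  True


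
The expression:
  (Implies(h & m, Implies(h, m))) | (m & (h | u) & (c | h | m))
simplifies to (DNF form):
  True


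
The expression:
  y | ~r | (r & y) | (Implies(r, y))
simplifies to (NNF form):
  y | ~r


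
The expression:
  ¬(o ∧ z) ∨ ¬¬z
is always true.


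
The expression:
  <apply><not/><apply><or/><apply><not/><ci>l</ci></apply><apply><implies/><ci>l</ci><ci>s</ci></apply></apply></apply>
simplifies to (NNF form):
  <apply><and/><ci>l</ci><apply><not/><ci>s</ci></apply></apply>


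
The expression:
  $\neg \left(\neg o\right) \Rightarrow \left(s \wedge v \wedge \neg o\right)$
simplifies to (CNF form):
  $\neg o$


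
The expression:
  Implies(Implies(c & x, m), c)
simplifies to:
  c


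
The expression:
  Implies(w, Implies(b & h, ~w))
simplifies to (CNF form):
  ~b | ~h | ~w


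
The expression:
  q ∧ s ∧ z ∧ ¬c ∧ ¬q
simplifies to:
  False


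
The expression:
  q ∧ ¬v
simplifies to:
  q ∧ ¬v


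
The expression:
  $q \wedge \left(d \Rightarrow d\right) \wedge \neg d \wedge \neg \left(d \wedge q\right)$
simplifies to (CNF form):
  $q \wedge \neg d$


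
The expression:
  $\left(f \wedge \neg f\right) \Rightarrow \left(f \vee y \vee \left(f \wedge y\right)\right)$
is always true.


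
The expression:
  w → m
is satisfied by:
  {m: True, w: False}
  {w: False, m: False}
  {w: True, m: True}


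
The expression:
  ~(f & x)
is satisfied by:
  {x: False, f: False}
  {f: True, x: False}
  {x: True, f: False}


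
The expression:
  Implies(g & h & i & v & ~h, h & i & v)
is always true.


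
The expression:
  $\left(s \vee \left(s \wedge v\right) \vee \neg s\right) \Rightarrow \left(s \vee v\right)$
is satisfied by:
  {v: True, s: True}
  {v: True, s: False}
  {s: True, v: False}


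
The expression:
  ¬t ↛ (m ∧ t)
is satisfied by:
  {t: False}


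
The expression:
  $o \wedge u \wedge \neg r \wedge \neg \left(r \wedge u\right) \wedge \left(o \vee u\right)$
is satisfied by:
  {u: True, o: True, r: False}


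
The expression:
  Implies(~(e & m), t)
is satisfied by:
  {t: True, e: True, m: True}
  {t: True, e: True, m: False}
  {t: True, m: True, e: False}
  {t: True, m: False, e: False}
  {e: True, m: True, t: False}


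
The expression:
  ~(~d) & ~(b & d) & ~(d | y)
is never true.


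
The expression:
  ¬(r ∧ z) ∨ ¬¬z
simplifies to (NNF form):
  True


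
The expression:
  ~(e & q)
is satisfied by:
  {e: False, q: False}
  {q: True, e: False}
  {e: True, q: False}


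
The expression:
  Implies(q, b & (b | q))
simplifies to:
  b | ~q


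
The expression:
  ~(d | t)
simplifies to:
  ~d & ~t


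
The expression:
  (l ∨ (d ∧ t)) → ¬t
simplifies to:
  (¬d ∧ ¬l) ∨ ¬t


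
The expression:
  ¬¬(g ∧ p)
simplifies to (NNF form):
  g ∧ p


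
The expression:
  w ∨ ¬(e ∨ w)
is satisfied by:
  {w: True, e: False}
  {e: False, w: False}
  {e: True, w: True}


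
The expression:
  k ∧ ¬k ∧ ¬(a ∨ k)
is never true.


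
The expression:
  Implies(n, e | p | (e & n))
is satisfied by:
  {e: True, p: True, n: False}
  {e: True, p: False, n: False}
  {p: True, e: False, n: False}
  {e: False, p: False, n: False}
  {n: True, e: True, p: True}
  {n: True, e: True, p: False}
  {n: True, p: True, e: False}


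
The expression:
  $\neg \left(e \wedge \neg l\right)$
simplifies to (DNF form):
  $l \vee \neg e$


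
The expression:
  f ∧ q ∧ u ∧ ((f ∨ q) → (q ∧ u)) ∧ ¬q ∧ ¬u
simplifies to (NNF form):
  False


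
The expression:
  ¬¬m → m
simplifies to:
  True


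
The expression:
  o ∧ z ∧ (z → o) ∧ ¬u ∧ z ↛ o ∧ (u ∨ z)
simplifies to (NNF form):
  False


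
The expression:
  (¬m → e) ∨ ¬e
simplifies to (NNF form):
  True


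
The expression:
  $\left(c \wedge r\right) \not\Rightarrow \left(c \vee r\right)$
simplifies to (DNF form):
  $\text{False}$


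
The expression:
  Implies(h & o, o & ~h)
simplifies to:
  ~h | ~o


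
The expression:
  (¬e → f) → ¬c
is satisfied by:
  {f: False, c: False, e: False}
  {e: True, f: False, c: False}
  {f: True, e: False, c: False}
  {e: True, f: True, c: False}
  {c: True, e: False, f: False}


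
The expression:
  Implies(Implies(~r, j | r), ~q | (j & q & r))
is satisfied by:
  {q: False, j: False, r: False}
  {r: True, q: False, j: False}
  {j: True, q: False, r: False}
  {r: True, j: True, q: False}
  {q: True, r: False, j: False}
  {r: True, j: True, q: True}


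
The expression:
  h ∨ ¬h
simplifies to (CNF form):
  True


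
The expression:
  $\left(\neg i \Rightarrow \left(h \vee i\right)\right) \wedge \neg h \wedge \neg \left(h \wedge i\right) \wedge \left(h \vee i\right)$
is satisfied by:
  {i: True, h: False}


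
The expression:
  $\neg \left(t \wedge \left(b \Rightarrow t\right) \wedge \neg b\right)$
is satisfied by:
  {b: True, t: False}
  {t: False, b: False}
  {t: True, b: True}


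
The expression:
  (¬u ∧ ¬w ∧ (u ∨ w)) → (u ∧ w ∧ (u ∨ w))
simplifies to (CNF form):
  True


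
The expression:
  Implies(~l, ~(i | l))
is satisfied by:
  {l: True, i: False}
  {i: False, l: False}
  {i: True, l: True}


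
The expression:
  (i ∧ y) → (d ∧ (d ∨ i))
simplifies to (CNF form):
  d ∨ ¬i ∨ ¬y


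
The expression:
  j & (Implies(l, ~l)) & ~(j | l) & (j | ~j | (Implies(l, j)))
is never true.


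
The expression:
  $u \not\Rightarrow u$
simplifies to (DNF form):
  $\text{False}$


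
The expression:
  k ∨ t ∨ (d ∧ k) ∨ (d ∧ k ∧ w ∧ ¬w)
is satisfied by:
  {k: True, t: True}
  {k: True, t: False}
  {t: True, k: False}


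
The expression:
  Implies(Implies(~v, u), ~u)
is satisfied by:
  {u: False}


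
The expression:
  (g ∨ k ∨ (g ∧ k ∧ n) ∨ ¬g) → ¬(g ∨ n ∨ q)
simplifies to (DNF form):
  ¬g ∧ ¬n ∧ ¬q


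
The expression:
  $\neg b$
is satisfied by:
  {b: False}


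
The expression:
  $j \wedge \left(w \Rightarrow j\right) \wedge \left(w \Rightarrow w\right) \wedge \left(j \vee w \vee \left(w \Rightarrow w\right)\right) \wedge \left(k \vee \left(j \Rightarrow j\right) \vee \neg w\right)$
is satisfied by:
  {j: True}


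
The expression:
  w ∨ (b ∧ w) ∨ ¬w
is always true.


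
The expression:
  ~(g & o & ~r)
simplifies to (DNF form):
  r | ~g | ~o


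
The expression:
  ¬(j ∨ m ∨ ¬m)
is never true.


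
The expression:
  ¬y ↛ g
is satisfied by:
  {g: True, y: False}
  {y: False, g: False}
  {y: True, g: True}


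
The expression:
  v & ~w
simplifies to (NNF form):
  v & ~w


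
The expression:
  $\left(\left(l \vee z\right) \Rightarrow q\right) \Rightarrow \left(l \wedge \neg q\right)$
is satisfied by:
  {z: True, l: True, q: False}
  {z: True, q: False, l: False}
  {l: True, q: False, z: False}


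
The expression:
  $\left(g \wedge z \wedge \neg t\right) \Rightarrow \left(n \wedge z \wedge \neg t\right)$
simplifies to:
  $n \vee t \vee \neg g \vee \neg z$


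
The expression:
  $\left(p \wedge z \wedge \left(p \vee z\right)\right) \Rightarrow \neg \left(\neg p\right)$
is always true.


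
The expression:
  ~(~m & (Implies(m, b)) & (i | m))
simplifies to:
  m | ~i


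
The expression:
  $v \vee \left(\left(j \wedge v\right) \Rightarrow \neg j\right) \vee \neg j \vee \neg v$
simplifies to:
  $\text{True}$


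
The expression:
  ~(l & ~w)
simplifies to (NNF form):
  w | ~l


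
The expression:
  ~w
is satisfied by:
  {w: False}


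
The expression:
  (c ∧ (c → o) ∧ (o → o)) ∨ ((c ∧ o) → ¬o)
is always true.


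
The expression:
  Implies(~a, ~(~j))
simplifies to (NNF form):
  a | j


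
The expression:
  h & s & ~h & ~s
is never true.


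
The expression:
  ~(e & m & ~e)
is always true.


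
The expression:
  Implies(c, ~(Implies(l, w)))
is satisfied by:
  {l: True, c: False, w: False}
  {l: False, c: False, w: False}
  {w: True, l: True, c: False}
  {w: True, l: False, c: False}
  {c: True, l: True, w: False}


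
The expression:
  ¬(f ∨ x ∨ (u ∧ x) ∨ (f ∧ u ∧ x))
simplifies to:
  ¬f ∧ ¬x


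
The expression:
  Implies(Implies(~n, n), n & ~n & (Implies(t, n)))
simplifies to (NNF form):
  ~n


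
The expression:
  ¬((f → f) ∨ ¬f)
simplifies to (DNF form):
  False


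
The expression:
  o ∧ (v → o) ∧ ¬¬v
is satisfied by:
  {o: True, v: True}


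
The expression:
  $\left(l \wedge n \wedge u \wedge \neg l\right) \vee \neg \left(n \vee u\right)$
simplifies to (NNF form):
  $\neg n \wedge \neg u$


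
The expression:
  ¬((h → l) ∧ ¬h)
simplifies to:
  h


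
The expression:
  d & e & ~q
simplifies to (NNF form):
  d & e & ~q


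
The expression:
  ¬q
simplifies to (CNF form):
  ¬q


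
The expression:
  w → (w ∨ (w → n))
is always true.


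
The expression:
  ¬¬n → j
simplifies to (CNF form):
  j ∨ ¬n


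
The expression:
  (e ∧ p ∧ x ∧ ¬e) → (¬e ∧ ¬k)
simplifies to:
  True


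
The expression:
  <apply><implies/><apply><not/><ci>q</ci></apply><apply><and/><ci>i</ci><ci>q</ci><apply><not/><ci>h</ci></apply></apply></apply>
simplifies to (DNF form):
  <ci>q</ci>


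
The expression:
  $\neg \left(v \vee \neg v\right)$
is never true.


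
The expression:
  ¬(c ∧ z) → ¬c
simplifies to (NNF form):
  z ∨ ¬c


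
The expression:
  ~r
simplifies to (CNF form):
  ~r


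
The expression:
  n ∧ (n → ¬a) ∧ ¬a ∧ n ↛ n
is never true.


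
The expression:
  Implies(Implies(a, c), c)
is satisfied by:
  {a: True, c: True}
  {a: True, c: False}
  {c: True, a: False}


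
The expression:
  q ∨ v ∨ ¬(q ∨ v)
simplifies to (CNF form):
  True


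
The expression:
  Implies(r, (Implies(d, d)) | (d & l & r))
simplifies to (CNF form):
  True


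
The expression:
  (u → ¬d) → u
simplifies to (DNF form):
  u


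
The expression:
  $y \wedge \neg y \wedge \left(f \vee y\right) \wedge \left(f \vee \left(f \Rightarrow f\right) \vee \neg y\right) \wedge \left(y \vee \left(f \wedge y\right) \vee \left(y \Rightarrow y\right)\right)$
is never true.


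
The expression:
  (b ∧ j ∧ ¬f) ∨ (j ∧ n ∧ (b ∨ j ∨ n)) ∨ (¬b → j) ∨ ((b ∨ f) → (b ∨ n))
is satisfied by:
  {n: True, b: True, j: True, f: False}
  {n: True, b: True, j: False, f: False}
  {n: True, j: True, b: False, f: False}
  {n: True, j: False, b: False, f: False}
  {b: True, j: True, n: False, f: False}
  {b: True, j: False, n: False, f: False}
  {j: True, n: False, b: False, f: False}
  {j: False, n: False, b: False, f: False}
  {f: True, n: True, b: True, j: True}
  {f: True, n: True, b: True, j: False}
  {f: True, n: True, j: True, b: False}
  {f: True, n: True, j: False, b: False}
  {f: True, b: True, j: True, n: False}
  {f: True, b: True, j: False, n: False}
  {f: True, j: True, b: False, n: False}


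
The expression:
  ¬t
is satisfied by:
  {t: False}


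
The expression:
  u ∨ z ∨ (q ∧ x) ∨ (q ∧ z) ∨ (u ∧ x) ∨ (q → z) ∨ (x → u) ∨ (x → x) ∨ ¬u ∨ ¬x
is always true.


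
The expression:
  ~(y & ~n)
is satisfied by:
  {n: True, y: False}
  {y: False, n: False}
  {y: True, n: True}


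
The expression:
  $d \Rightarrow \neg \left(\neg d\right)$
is always true.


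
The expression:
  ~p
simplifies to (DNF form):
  ~p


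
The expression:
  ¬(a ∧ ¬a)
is always true.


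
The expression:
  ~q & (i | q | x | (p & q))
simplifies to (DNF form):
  (i & ~q) | (x & ~q)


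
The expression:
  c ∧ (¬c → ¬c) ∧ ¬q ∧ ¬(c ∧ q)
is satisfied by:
  {c: True, q: False}


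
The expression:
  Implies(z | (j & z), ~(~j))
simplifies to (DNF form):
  j | ~z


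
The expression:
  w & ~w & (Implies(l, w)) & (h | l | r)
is never true.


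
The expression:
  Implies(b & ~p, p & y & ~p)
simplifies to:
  p | ~b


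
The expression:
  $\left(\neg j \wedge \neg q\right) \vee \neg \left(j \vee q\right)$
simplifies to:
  $\neg j \wedge \neg q$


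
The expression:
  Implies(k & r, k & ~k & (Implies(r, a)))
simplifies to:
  ~k | ~r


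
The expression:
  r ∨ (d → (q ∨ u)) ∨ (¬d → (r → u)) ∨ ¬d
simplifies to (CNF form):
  True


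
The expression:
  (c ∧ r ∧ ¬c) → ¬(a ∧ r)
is always true.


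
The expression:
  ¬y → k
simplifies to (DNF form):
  k ∨ y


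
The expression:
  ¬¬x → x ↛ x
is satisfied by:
  {x: False}


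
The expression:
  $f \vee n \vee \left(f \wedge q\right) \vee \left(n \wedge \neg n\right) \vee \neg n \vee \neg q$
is always true.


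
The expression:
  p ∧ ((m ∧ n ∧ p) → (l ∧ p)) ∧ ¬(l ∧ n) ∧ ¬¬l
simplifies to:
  l ∧ p ∧ ¬n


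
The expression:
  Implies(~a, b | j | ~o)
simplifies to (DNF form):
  a | b | j | ~o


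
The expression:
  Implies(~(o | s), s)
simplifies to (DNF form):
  o | s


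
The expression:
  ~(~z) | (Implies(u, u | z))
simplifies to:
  True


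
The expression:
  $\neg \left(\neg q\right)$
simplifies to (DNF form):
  $q$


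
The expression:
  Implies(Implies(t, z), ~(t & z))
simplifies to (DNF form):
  ~t | ~z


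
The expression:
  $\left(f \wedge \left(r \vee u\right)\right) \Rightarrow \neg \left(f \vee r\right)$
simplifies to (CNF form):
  $\left(\neg f \vee \neg r\right) \wedge \left(\neg f \vee \neg u\right)$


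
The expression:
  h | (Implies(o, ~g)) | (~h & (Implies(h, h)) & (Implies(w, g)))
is always true.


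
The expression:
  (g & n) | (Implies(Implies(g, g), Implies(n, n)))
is always true.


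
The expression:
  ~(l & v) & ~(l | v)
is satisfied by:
  {v: False, l: False}


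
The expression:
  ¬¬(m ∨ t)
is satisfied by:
  {t: True, m: True}
  {t: True, m: False}
  {m: True, t: False}


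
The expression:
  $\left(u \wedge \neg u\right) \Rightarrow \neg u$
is always true.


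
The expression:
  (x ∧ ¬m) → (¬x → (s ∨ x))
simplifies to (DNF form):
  True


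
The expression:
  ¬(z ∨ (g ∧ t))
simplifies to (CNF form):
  ¬z ∧ (¬g ∨ ¬t)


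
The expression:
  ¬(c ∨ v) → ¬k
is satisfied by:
  {c: True, v: True, k: False}
  {c: True, k: False, v: False}
  {v: True, k: False, c: False}
  {v: False, k: False, c: False}
  {c: True, v: True, k: True}
  {c: True, k: True, v: False}
  {v: True, k: True, c: False}


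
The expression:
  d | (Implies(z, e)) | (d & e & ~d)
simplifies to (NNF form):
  d | e | ~z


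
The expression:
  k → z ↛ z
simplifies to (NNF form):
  ¬k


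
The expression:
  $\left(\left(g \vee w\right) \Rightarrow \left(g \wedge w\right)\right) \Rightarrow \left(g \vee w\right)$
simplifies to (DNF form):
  $g \vee w$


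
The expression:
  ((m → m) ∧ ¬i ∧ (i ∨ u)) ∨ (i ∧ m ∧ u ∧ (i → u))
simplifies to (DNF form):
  (m ∧ u) ∨ (u ∧ ¬i)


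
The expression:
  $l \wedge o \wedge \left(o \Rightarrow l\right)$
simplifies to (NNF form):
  $l \wedge o$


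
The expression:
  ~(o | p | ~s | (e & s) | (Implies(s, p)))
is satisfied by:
  {s: True, e: False, p: False, o: False}


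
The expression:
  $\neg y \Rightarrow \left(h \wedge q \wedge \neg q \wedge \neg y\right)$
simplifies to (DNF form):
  $y$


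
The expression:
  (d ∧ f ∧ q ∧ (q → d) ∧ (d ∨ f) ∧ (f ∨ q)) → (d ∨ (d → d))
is always true.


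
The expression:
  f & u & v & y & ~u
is never true.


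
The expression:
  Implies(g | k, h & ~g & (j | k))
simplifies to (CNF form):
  ~g & (h | ~k)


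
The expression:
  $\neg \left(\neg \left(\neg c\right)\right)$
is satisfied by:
  {c: False}


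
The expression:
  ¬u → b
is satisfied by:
  {b: True, u: True}
  {b: True, u: False}
  {u: True, b: False}


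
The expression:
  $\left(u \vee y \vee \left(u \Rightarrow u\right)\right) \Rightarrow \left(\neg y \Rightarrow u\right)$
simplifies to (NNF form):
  $u \vee y$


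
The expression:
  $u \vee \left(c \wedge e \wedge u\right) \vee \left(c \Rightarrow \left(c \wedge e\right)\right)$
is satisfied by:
  {u: True, e: True, c: False}
  {u: True, c: False, e: False}
  {e: True, c: False, u: False}
  {e: False, c: False, u: False}
  {u: True, e: True, c: True}
  {u: True, c: True, e: False}
  {e: True, c: True, u: False}


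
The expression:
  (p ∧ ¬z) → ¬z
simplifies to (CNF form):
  True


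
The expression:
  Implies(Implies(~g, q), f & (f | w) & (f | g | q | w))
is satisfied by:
  {f: True, q: False, g: False}
  {f: True, g: True, q: False}
  {f: True, q: True, g: False}
  {f: True, g: True, q: True}
  {g: False, q: False, f: False}


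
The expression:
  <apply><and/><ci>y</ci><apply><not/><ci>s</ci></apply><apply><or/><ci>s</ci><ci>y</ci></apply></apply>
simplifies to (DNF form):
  <apply><and/><ci>y</ci><apply><not/><ci>s</ci></apply></apply>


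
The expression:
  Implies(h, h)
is always true.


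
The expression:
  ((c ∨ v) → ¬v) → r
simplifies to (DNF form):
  r ∨ v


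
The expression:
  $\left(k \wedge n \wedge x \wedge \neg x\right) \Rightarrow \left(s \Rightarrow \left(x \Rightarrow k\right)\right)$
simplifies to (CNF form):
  $\text{True}$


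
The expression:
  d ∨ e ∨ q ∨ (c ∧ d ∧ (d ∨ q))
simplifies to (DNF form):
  d ∨ e ∨ q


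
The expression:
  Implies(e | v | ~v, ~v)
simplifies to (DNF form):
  ~v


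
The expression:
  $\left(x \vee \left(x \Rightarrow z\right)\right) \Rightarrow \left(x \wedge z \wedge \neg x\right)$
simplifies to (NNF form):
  $\text{False}$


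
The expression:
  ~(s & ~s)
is always true.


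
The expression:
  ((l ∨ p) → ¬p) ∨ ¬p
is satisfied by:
  {p: False}


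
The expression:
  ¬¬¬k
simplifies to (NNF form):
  ¬k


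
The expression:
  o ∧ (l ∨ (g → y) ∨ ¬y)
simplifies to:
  o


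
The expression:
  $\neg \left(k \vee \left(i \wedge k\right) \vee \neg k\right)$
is never true.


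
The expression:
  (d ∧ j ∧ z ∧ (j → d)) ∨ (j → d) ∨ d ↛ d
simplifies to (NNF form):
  d ∨ ¬j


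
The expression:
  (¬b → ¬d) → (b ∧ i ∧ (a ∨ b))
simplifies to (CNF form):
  (b ∨ d) ∧ (b ∨ ¬b) ∧ (d ∨ i) ∧ (i ∨ ¬b)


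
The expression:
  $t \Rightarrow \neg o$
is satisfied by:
  {o: False, t: False}
  {t: True, o: False}
  {o: True, t: False}


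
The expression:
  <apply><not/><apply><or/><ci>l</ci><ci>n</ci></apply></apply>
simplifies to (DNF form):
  <apply><and/><apply><not/><ci>l</ci></apply><apply><not/><ci>n</ci></apply></apply>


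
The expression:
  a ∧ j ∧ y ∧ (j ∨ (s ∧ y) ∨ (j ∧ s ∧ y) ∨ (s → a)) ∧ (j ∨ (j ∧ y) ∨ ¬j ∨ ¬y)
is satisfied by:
  {a: True, j: True, y: True}


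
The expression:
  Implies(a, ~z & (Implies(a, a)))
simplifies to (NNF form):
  ~a | ~z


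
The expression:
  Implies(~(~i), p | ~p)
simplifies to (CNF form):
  True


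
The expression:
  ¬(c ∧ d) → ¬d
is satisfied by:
  {c: True, d: False}
  {d: False, c: False}
  {d: True, c: True}
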